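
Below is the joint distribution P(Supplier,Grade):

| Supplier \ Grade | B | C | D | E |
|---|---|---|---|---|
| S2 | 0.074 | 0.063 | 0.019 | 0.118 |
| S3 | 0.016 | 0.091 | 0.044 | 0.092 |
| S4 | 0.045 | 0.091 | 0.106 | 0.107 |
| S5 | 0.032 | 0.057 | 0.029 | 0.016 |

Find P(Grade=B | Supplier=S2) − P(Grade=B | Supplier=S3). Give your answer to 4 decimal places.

P(Supplier=S2) = 0.074 + 0.063 + 0.019 + 0.118 = 0.274; P(Grade=B | Supplier=S2) = 0.074/0.274 = 0.27007.
P(Supplier=S3) = 0.016 + 0.091 + 0.044 + 0.092 = 0.243; P(Grade=B | Supplier=S3) = 0.016/0.243 = 0.06584.
Difference = 0.2042.

0.2042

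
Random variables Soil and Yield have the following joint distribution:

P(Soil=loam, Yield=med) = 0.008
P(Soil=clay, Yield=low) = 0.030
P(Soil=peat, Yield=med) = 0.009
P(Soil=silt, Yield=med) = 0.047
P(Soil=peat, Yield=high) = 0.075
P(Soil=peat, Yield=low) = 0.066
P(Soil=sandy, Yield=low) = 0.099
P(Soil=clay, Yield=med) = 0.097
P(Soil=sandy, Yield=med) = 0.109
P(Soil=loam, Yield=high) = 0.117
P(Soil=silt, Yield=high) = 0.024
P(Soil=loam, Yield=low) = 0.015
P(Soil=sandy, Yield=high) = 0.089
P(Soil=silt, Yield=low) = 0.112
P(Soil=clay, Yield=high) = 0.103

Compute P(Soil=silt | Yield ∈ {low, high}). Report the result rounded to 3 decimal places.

0.186

P(Yield=low) = 0.099 + 0.015 + 0.030 + 0.112 + 0.066 = 0.322.
P(Yield=high) = 0.089 + 0.117 + 0.103 + 0.024 + 0.075 = 0.408.
P(Yield ∈ {low, high}) = 0.322 + 0.408 = 0.730; P(Soil=silt, Yield ∈ {low, high}) = 0.112 + 0.024 = 0.136.
P(Soil=silt | Yield ∈ {low, high}) = 0.136/0.730 = 0.186.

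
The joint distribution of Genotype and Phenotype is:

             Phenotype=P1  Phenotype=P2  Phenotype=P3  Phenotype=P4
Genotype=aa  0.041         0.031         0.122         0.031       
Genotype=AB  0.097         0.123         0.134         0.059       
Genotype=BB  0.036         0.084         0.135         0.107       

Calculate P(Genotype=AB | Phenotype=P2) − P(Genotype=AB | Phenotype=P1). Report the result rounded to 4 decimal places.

P(Phenotype=P2) = 0.031 + 0.123 + 0.084 = 0.238; P(Genotype=AB | Phenotype=P2) = 0.123/0.238 = 0.51681.
P(Phenotype=P1) = 0.041 + 0.097 + 0.036 = 0.174; P(Genotype=AB | Phenotype=P1) = 0.097/0.174 = 0.55747.
Difference = -0.0407.

-0.0407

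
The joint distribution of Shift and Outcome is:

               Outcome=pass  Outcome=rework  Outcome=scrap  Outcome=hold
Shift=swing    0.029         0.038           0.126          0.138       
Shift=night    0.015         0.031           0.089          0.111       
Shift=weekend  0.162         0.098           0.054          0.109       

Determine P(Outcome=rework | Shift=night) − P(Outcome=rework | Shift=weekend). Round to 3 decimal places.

-0.106

P(Shift=night) = 0.015 + 0.031 + 0.089 + 0.111 = 0.246; P(Outcome=rework | Shift=night) = 0.031/0.246 = 0.1260.
P(Shift=weekend) = 0.162 + 0.098 + 0.054 + 0.109 = 0.423; P(Outcome=rework | Shift=weekend) = 0.098/0.423 = 0.2317.
Difference = -0.106.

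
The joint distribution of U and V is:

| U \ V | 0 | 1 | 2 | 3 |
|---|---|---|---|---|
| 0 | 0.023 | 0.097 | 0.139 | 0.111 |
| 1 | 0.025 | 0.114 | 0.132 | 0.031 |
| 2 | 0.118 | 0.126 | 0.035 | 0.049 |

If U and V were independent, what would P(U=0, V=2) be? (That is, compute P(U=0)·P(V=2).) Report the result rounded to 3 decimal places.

0.113

P(U=0) = 0.023 + 0.097 + 0.139 + 0.111 = 0.370.
P(V=2) = 0.139 + 0.132 + 0.035 = 0.306.
Product: 0.370 × 0.306 = 0.113.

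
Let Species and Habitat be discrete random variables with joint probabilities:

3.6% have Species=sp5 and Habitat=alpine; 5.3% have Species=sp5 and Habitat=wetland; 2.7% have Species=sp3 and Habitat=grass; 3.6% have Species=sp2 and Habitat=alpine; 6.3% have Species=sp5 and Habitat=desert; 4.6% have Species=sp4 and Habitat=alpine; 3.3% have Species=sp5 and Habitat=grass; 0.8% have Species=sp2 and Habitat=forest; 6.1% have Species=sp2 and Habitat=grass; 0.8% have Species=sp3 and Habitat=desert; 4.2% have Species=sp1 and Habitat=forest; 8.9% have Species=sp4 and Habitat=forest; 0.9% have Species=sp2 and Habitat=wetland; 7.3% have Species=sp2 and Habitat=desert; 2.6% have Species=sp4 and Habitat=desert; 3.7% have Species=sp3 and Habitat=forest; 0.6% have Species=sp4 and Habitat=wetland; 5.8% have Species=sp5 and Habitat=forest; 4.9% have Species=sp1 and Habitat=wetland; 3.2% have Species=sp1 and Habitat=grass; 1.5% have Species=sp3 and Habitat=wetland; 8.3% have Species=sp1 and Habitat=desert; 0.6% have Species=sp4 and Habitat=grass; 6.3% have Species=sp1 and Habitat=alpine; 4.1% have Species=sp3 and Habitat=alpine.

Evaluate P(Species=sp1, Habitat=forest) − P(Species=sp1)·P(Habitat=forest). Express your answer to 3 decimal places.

P(Species=sp1) = 0.042 + 0.032 + 0.049 + 0.083 + 0.063 = 0.269.
P(Habitat=forest) = 0.042 + 0.008 + 0.037 + 0.089 + 0.058 = 0.234.
P(Species=sp1, Habitat=forest) − P(Species=sp1)P(Habitat=forest) = 0.042 − 0.269×0.234 = -0.021.

-0.021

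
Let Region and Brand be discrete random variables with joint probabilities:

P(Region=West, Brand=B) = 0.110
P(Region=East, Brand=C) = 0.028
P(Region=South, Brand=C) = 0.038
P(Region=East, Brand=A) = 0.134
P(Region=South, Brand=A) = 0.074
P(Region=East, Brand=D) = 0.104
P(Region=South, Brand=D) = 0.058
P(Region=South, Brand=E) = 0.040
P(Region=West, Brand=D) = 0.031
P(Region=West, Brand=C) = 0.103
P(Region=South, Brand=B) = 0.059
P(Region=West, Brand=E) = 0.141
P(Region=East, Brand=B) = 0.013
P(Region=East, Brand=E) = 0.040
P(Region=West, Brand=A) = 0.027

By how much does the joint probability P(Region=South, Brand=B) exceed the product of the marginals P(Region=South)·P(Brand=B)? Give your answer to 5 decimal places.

P(Region=South) = 0.074 + 0.059 + 0.038 + 0.058 + 0.040 = 0.269.
P(Brand=B) = 0.059 + 0.013 + 0.110 = 0.182.
P(Region=South, Brand=B) − P(Region=South)P(Brand=B) = 0.059 − 0.269×0.182 = 0.01004.

0.01004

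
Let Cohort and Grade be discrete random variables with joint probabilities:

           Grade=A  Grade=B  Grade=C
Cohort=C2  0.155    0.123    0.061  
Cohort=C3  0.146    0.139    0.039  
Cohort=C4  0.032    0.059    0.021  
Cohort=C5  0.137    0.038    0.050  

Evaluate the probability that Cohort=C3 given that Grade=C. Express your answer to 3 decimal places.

P(Grade=C) = 0.061 + 0.039 + 0.021 + 0.050 = 0.171.
P(Cohort=C3 | Grade=C) = 0.039/0.171 = 0.228.

0.228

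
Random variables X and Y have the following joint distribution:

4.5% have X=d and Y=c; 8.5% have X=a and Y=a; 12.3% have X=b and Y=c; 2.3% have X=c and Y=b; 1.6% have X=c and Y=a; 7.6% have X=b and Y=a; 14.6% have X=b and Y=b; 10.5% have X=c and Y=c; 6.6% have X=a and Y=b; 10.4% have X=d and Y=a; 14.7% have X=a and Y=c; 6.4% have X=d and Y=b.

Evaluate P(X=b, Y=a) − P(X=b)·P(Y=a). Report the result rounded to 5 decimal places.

-0.02095

P(X=b) = 0.076 + 0.146 + 0.123 = 0.345.
P(Y=a) = 0.085 + 0.076 + 0.016 + 0.104 = 0.281.
P(X=b, Y=a) − P(X=b)P(Y=a) = 0.076 − 0.345×0.281 = -0.02095.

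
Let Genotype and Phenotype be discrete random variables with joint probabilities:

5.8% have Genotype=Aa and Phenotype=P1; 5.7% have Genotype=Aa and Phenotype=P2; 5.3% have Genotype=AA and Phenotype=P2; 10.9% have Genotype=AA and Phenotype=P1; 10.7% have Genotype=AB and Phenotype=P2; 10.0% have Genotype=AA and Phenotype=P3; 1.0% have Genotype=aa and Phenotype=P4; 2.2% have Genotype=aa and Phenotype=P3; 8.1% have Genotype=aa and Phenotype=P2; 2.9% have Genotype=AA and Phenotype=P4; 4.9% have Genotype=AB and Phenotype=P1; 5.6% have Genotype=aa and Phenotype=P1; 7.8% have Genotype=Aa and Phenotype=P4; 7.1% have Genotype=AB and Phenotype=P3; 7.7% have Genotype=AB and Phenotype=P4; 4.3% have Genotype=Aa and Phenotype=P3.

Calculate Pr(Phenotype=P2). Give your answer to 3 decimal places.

P(Phenotype=P2) = 0.053 + 0.057 + 0.081 + 0.107 = 0.298.

0.298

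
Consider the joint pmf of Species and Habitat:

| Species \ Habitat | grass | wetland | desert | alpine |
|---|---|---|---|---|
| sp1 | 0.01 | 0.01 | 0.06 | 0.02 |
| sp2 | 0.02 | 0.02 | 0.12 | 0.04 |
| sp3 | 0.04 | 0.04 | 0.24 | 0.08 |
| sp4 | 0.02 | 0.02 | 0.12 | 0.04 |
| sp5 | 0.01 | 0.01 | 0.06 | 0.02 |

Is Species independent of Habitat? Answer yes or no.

yes

Every cell satisfies P(Species,Habitat) = P(Species)·P(Habitat). For instance P(Species=sp1) = 0.10, P(Habitat=alpine) = 0.20, and 0.10×0.20 = 0.02 matches the joint entry. So Species and Habitat are independent.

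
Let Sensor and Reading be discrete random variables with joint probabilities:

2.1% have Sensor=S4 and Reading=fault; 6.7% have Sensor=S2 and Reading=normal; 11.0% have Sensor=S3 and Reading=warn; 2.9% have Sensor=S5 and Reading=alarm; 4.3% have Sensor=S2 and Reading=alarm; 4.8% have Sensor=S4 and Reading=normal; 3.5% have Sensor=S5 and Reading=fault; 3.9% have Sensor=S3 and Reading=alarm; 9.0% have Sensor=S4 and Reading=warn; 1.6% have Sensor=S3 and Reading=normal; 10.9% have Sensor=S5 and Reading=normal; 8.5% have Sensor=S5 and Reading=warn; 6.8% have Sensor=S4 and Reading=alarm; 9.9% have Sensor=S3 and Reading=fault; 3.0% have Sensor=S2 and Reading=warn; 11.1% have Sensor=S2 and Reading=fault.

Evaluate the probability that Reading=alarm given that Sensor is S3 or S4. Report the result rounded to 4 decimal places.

P(Sensor=S3) = 0.016 + 0.110 + 0.039 + 0.099 = 0.264.
P(Sensor=S4) = 0.048 + 0.090 + 0.068 + 0.021 = 0.227.
P(Sensor ∈ {S3, S4}) = 0.264 + 0.227 = 0.491; P(Reading=alarm, Sensor ∈ {S3, S4}) = 0.039 + 0.068 = 0.107.
P(Reading=alarm | Sensor ∈ {S3, S4}) = 0.107/0.491 = 0.2179.

0.2179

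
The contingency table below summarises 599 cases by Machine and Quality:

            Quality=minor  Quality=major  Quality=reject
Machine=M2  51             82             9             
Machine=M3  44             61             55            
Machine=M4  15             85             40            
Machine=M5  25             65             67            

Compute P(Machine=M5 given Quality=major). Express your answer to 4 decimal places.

Total with Quality=major: 82 + 61 + 85 + 65 = 293.
P(Machine=M5 | Quality=major) = 65/293 = 0.2218.

0.2218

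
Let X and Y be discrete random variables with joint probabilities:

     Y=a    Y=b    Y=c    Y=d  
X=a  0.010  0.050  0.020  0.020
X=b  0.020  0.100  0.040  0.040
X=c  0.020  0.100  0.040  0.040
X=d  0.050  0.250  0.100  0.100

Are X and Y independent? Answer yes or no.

Every cell satisfies P(X,Y) = P(X)·P(Y). For instance P(X=d) = 0.500, P(Y=d) = 0.200, and 0.500×0.200 = 0.100 matches the joint entry. So X and Y are independent.

yes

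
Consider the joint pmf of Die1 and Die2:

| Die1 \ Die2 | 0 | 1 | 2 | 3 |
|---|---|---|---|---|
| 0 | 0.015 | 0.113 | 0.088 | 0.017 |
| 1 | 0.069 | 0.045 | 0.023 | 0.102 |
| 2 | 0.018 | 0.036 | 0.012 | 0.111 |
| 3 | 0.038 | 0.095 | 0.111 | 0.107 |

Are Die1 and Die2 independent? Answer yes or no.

no

P(Die1=0) = 0.233 and P(Die2=3) = 0.337, so their product is 0.07852, but P(Die1=0, Die2=3) = 0.017. Since these differ, Die1 and Die2 are not independent.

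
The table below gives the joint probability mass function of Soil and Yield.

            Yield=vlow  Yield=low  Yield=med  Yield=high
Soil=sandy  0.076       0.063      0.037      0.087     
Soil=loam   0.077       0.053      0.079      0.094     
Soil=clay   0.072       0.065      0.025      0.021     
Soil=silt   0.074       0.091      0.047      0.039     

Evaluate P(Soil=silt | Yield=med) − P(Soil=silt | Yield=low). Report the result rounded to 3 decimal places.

P(Yield=med) = 0.037 + 0.079 + 0.025 + 0.047 = 0.188; P(Soil=silt | Yield=med) = 0.047/0.188 = 0.2500.
P(Yield=low) = 0.063 + 0.053 + 0.065 + 0.091 = 0.272; P(Soil=silt | Yield=low) = 0.091/0.272 = 0.3346.
Difference = -0.085.

-0.085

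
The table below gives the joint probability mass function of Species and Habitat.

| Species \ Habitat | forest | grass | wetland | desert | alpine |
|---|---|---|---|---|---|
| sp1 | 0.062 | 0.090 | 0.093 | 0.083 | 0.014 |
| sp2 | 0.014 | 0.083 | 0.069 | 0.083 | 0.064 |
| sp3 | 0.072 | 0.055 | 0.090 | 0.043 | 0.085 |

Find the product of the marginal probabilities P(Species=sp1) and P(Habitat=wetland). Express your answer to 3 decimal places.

P(Species=sp1) = 0.062 + 0.090 + 0.093 + 0.083 + 0.014 = 0.342.
P(Habitat=wetland) = 0.093 + 0.069 + 0.090 = 0.252.
Product: 0.342 × 0.252 = 0.086.

0.086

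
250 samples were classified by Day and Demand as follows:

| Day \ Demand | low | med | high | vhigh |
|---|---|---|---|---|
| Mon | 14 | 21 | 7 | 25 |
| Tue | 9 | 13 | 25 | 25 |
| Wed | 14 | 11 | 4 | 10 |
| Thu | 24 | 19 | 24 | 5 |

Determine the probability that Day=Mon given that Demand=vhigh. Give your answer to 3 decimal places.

Total with Demand=vhigh: 25 + 25 + 10 + 5 = 65.
P(Day=Mon | Demand=vhigh) = 25/65 = 0.385.

0.385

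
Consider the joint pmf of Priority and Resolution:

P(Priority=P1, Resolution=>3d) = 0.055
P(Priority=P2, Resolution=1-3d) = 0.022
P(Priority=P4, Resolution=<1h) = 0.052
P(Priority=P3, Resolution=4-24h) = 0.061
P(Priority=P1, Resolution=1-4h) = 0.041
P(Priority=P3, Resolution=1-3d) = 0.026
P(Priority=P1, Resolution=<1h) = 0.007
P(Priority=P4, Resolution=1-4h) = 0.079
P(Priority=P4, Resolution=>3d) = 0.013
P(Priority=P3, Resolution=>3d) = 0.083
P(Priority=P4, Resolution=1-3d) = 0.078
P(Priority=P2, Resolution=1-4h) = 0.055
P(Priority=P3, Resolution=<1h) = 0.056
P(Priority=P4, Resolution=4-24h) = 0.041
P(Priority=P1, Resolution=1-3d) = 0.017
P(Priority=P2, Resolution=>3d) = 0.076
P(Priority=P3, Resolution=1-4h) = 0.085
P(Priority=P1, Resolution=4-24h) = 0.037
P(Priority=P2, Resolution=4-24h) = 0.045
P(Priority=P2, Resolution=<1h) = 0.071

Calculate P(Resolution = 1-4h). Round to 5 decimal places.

P(Resolution=1-4h) = 0.041 + 0.055 + 0.085 + 0.079 = 0.260.

0.26000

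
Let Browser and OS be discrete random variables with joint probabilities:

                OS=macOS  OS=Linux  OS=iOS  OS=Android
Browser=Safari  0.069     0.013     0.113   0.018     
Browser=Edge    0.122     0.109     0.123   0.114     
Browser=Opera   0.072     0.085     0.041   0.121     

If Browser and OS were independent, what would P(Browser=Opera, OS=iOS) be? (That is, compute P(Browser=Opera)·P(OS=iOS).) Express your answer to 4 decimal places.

0.0884

P(Browser=Opera) = 0.072 + 0.085 + 0.041 + 0.121 = 0.319.
P(OS=iOS) = 0.113 + 0.123 + 0.041 = 0.277.
Product: 0.319 × 0.277 = 0.0884.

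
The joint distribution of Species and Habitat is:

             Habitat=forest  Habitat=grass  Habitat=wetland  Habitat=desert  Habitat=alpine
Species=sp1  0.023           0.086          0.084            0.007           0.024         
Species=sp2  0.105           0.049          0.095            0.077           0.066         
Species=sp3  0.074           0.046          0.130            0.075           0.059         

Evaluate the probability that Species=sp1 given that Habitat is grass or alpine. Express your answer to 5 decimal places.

0.33333

P(Habitat=grass) = 0.086 + 0.049 + 0.046 = 0.181.
P(Habitat=alpine) = 0.024 + 0.066 + 0.059 = 0.149.
P(Habitat ∈ {grass, alpine}) = 0.181 + 0.149 = 0.330; P(Species=sp1, Habitat ∈ {grass, alpine}) = 0.086 + 0.024 = 0.110.
P(Species=sp1 | Habitat ∈ {grass, alpine}) = 0.110/0.330 = 0.33333.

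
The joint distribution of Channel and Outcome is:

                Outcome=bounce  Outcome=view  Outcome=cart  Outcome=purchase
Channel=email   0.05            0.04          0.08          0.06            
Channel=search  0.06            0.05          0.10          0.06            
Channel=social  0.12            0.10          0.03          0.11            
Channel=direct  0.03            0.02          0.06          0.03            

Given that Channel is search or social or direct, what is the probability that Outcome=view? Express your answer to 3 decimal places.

P(Channel=search) = 0.06 + 0.05 + 0.10 + 0.06 = 0.27.
P(Channel=social) = 0.12 + 0.10 + 0.03 + 0.11 = 0.36.
P(Channel=direct) = 0.03 + 0.02 + 0.06 + 0.03 = 0.14.
P(Channel ∈ {search, social, direct}) = 0.27 + 0.36 + 0.14 = 0.77; P(Outcome=view, Channel ∈ {search, social, direct}) = 0.05 + 0.10 + 0.02 = 0.17.
P(Outcome=view | Channel ∈ {search, social, direct}) = 0.17/0.77 = 0.221.

0.221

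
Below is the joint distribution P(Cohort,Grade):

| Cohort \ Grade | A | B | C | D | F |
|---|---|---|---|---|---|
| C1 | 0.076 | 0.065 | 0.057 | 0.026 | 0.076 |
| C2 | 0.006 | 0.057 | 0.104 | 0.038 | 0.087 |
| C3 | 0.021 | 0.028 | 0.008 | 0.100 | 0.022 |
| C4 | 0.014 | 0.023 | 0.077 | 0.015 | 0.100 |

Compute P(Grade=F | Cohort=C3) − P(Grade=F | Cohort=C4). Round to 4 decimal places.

-0.3138

P(Cohort=C3) = 0.021 + 0.028 + 0.008 + 0.100 + 0.022 = 0.179; P(Grade=F | Cohort=C3) = 0.022/0.179 = 0.12291.
P(Cohort=C4) = 0.014 + 0.023 + 0.077 + 0.015 + 0.100 = 0.229; P(Grade=F | Cohort=C4) = 0.100/0.229 = 0.43668.
Difference = -0.3138.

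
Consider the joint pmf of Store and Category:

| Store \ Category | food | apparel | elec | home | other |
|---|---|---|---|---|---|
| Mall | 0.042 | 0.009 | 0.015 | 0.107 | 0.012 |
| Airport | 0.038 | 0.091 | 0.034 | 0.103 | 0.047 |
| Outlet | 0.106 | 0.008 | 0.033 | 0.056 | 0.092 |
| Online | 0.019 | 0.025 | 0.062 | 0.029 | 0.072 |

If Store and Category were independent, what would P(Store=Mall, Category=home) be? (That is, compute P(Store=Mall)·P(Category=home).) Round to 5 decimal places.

0.05458

P(Store=Mall) = 0.042 + 0.009 + 0.015 + 0.107 + 0.012 = 0.185.
P(Category=home) = 0.107 + 0.103 + 0.056 + 0.029 = 0.295.
Product: 0.185 × 0.295 = 0.05458.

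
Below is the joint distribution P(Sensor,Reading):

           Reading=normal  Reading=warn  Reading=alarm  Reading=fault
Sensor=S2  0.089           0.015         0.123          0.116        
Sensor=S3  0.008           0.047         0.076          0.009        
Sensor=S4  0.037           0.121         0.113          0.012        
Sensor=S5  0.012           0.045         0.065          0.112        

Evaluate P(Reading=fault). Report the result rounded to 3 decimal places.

0.249

P(Reading=fault) = 0.116 + 0.009 + 0.012 + 0.112 = 0.249.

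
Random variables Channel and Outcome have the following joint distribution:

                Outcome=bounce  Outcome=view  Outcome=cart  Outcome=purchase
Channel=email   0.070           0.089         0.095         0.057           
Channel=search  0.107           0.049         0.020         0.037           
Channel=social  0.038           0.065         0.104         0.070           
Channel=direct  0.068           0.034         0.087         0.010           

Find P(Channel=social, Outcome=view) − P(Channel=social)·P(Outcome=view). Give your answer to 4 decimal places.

P(Channel=social) = 0.038 + 0.065 + 0.104 + 0.070 = 0.277.
P(Outcome=view) = 0.089 + 0.049 + 0.065 + 0.034 = 0.237.
P(Channel=social, Outcome=view) − P(Channel=social)P(Outcome=view) = 0.065 − 0.277×0.237 = -0.0006.

-0.0006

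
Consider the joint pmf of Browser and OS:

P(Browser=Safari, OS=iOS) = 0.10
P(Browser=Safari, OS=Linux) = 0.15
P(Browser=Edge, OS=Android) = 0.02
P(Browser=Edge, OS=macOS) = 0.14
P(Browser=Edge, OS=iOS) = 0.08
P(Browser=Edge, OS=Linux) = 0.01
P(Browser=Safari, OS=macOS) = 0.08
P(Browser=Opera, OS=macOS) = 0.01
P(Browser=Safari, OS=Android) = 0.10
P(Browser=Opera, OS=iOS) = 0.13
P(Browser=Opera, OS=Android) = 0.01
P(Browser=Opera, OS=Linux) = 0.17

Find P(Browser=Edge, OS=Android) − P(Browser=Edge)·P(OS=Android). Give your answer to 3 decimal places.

-0.013

P(Browser=Edge) = 0.14 + 0.01 + 0.08 + 0.02 = 0.25.
P(OS=Android) = 0.10 + 0.02 + 0.01 = 0.13.
P(Browser=Edge, OS=Android) − P(Browser=Edge)P(OS=Android) = 0.02 − 0.25×0.13 = -0.013.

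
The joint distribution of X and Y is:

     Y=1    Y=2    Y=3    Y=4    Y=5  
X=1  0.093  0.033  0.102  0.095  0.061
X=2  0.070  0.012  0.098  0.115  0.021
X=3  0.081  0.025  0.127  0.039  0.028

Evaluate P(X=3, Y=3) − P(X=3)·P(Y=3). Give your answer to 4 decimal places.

0.0289

P(X=3) = 0.081 + 0.025 + 0.127 + 0.039 + 0.028 = 0.300.
P(Y=3) = 0.102 + 0.098 + 0.127 = 0.327.
P(X=3, Y=3) − P(X=3)P(Y=3) = 0.127 − 0.300×0.327 = 0.0289.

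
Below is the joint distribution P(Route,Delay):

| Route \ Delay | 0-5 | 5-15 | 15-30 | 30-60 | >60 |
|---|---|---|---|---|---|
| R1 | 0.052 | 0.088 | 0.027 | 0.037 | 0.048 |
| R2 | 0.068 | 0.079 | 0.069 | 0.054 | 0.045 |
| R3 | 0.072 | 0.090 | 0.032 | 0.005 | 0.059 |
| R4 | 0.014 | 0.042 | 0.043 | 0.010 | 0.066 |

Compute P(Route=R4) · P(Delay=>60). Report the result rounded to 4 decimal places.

P(Route=R4) = 0.014 + 0.042 + 0.043 + 0.010 + 0.066 = 0.175.
P(Delay=>60) = 0.048 + 0.045 + 0.059 + 0.066 = 0.218.
Product: 0.175 × 0.218 = 0.0382.

0.0382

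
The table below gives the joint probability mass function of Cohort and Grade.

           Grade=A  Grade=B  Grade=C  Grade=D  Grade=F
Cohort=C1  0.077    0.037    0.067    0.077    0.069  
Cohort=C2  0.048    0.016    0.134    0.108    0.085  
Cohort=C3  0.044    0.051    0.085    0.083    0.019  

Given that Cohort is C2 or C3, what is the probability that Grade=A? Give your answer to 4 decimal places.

0.1367

P(Cohort=C2) = 0.048 + 0.016 + 0.134 + 0.108 + 0.085 = 0.391.
P(Cohort=C3) = 0.044 + 0.051 + 0.085 + 0.083 + 0.019 = 0.282.
P(Cohort ∈ {C2, C3}) = 0.391 + 0.282 = 0.673; P(Grade=A, Cohort ∈ {C2, C3}) = 0.048 + 0.044 = 0.092.
P(Grade=A | Cohort ∈ {C2, C3}) = 0.092/0.673 = 0.1367.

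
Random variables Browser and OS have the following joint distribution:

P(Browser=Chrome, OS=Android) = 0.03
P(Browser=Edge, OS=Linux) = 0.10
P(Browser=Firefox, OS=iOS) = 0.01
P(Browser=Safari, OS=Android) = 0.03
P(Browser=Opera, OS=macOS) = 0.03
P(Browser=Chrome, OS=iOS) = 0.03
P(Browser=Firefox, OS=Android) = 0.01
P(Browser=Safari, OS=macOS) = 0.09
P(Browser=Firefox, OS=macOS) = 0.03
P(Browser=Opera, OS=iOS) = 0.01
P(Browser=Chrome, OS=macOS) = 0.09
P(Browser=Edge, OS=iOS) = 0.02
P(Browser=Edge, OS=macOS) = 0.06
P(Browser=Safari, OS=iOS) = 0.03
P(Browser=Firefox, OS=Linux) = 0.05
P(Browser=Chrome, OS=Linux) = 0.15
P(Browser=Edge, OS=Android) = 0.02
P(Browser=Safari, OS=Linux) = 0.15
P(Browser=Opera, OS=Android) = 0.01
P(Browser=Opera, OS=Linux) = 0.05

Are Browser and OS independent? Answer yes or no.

Every cell satisfies P(Browser,OS) = P(Browser)·P(OS). For instance P(Browser=Safari) = 0.30, P(OS=iOS) = 0.10, and 0.30×0.10 = 0.03 matches the joint entry. So Browser and OS are independent.

yes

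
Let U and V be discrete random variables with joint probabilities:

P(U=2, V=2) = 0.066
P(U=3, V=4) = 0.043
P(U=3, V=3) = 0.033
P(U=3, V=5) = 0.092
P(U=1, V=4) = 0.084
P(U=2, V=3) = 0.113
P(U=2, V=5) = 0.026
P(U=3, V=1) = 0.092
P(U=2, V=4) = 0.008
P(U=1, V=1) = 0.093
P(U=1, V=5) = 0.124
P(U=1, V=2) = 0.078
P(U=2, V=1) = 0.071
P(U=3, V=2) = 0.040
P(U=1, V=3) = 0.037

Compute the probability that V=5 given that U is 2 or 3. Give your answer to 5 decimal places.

0.20205

P(U=2) = 0.071 + 0.066 + 0.113 + 0.008 + 0.026 = 0.284.
P(U=3) = 0.092 + 0.040 + 0.033 + 0.043 + 0.092 = 0.300.
P(U ∈ {2, 3}) = 0.284 + 0.300 = 0.584; P(V=5, U ∈ {2, 3}) = 0.026 + 0.092 = 0.118.
P(V=5 | U ∈ {2, 3}) = 0.118/0.584 = 0.20205.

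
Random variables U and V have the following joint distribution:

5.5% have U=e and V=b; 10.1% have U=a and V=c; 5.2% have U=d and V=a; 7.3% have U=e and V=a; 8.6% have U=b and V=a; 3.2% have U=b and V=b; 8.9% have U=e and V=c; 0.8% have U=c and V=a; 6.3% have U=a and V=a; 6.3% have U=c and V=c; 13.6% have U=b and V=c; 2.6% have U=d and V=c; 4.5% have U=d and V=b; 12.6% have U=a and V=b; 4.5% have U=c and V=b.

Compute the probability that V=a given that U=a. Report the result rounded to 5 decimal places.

P(U=a) = 0.063 + 0.126 + 0.101 = 0.290.
P(V=a | U=a) = 0.063/0.290 = 0.21724.

0.21724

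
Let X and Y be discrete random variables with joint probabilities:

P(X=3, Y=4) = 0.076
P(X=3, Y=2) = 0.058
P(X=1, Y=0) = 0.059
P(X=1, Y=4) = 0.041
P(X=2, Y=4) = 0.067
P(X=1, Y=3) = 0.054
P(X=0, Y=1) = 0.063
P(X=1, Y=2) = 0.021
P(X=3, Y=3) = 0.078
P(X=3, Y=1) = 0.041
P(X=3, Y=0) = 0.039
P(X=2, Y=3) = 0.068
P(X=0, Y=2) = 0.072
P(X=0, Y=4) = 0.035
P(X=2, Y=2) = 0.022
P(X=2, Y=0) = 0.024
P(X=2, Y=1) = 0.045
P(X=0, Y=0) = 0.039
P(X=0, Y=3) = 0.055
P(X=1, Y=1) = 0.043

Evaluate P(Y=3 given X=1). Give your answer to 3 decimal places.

0.248

P(X=1) = 0.059 + 0.043 + 0.021 + 0.054 + 0.041 = 0.218.
P(Y=3 | X=1) = 0.054/0.218 = 0.248.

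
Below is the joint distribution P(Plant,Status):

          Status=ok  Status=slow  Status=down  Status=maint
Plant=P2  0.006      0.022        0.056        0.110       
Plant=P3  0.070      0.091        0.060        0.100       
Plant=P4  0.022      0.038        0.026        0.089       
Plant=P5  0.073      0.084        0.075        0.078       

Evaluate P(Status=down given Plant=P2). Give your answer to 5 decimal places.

0.28866

P(Plant=P2) = 0.006 + 0.022 + 0.056 + 0.110 = 0.194.
P(Status=down | Plant=P2) = 0.056/0.194 = 0.28866.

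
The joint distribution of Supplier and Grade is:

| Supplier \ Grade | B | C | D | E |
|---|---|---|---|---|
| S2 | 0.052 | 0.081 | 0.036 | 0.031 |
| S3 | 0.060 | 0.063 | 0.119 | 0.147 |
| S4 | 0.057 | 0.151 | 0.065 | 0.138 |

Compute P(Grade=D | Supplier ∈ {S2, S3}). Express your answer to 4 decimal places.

P(Supplier=S2) = 0.052 + 0.081 + 0.036 + 0.031 = 0.200.
P(Supplier=S3) = 0.060 + 0.063 + 0.119 + 0.147 = 0.389.
P(Supplier ∈ {S2, S3}) = 0.200 + 0.389 = 0.589; P(Grade=D, Supplier ∈ {S2, S3}) = 0.036 + 0.119 = 0.155.
P(Grade=D | Supplier ∈ {S2, S3}) = 0.155/0.589 = 0.2632.

0.2632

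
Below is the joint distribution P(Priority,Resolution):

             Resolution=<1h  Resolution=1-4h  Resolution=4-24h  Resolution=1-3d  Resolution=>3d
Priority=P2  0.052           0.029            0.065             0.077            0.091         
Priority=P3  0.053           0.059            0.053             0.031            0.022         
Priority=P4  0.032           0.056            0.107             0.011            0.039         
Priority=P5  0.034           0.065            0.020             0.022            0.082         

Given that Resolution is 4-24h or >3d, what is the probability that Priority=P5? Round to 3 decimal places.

P(Resolution=4-24h) = 0.065 + 0.053 + 0.107 + 0.020 = 0.245.
P(Resolution=>3d) = 0.091 + 0.022 + 0.039 + 0.082 = 0.234.
P(Resolution ∈ {4-24h, >3d}) = 0.245 + 0.234 = 0.479; P(Priority=P5, Resolution ∈ {4-24h, >3d}) = 0.020 + 0.082 = 0.102.
P(Priority=P5 | Resolution ∈ {4-24h, >3d}) = 0.102/0.479 = 0.213.

0.213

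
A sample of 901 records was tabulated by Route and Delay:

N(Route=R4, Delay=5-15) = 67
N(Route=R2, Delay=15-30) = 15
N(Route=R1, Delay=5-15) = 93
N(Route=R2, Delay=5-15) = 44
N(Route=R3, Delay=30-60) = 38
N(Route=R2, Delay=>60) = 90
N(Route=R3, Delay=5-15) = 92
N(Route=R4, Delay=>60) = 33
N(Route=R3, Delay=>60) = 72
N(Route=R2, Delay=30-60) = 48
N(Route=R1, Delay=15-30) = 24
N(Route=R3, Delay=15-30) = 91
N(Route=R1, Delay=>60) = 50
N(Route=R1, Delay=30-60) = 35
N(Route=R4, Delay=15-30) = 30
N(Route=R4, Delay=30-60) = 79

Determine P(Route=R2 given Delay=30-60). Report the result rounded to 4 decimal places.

Total with Delay=30-60: 35 + 48 + 38 + 79 = 200.
P(Route=R2 | Delay=30-60) = 48/200 = 0.2400.

0.2400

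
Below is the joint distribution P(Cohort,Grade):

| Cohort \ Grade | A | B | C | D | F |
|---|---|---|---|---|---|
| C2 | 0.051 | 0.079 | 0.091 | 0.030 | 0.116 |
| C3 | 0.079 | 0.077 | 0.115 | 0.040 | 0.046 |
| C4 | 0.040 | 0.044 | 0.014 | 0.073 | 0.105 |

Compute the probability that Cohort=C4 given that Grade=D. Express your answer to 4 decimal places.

P(Grade=D) = 0.030 + 0.040 + 0.073 = 0.143.
P(Cohort=C4 | Grade=D) = 0.073/0.143 = 0.5105.

0.5105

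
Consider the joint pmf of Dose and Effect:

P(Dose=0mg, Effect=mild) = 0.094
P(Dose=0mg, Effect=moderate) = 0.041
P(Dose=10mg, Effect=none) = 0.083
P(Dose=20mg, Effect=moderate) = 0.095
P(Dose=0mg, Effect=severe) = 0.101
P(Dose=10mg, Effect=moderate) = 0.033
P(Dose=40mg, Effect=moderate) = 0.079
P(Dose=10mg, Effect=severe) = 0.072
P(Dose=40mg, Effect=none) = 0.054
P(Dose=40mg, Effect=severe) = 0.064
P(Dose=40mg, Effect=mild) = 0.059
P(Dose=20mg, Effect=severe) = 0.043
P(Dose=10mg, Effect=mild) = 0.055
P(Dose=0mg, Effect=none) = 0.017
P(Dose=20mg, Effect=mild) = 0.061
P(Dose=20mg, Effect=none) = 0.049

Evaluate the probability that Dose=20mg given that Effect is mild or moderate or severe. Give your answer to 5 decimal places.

0.24969

P(Effect=mild) = 0.094 + 0.055 + 0.061 + 0.059 = 0.269.
P(Effect=moderate) = 0.041 + 0.033 + 0.095 + 0.079 = 0.248.
P(Effect=severe) = 0.101 + 0.072 + 0.043 + 0.064 = 0.280.
P(Effect ∈ {mild, moderate, severe}) = 0.269 + 0.248 + 0.280 = 0.797; P(Dose=20mg, Effect ∈ {mild, moderate, severe}) = 0.061 + 0.095 + 0.043 = 0.199.
P(Dose=20mg | Effect ∈ {mild, moderate, severe}) = 0.199/0.797 = 0.24969.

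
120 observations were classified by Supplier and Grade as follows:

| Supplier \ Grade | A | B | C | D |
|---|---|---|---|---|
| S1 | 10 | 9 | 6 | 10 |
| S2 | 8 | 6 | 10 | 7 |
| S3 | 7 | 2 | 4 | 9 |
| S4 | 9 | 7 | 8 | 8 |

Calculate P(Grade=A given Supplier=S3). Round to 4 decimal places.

Total with Supplier=S3: 7 + 2 + 4 + 9 = 22.
P(Grade=A | Supplier=S3) = 7/22 = 0.3182.

0.3182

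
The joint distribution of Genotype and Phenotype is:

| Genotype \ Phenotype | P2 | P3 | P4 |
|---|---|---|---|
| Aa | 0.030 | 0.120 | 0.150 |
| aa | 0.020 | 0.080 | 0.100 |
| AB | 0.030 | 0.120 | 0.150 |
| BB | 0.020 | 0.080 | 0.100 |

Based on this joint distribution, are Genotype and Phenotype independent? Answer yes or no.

yes

Every cell satisfies P(Genotype,Phenotype) = P(Genotype)·P(Phenotype). For instance P(Genotype=BB) = 0.200, P(Phenotype=P2) = 0.100, and 0.200×0.100 = 0.020 matches the joint entry. So Genotype and Phenotype are independent.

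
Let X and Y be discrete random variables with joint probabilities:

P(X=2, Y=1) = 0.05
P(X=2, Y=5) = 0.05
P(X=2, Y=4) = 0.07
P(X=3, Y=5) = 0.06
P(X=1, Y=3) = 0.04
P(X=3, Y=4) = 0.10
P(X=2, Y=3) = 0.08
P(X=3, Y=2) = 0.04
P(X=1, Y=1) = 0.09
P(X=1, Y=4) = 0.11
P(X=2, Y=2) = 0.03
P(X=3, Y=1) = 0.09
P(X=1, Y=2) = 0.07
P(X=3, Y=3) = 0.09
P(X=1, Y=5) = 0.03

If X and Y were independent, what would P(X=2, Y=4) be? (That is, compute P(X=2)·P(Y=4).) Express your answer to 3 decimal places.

P(X=2) = 0.05 + 0.03 + 0.08 + 0.07 + 0.05 = 0.28.
P(Y=4) = 0.11 + 0.07 + 0.10 = 0.28.
Product: 0.28 × 0.28 = 0.078.

0.078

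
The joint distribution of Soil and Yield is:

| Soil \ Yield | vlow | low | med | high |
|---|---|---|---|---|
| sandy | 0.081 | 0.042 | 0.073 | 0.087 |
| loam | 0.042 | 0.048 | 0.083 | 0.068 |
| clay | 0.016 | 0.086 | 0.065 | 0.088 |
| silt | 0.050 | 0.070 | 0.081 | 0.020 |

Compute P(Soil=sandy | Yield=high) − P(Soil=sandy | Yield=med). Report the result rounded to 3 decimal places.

P(Yield=high) = 0.087 + 0.068 + 0.088 + 0.020 = 0.263; P(Soil=sandy | Yield=high) = 0.087/0.263 = 0.3308.
P(Yield=med) = 0.073 + 0.083 + 0.065 + 0.081 = 0.302; P(Soil=sandy | Yield=med) = 0.073/0.302 = 0.2417.
Difference = 0.089.

0.089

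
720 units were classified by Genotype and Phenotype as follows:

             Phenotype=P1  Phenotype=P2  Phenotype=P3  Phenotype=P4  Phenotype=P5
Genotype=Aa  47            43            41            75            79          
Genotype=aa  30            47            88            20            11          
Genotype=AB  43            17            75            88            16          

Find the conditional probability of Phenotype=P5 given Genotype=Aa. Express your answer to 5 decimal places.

0.27719

Total with Genotype=Aa: 47 + 43 + 41 + 75 + 79 = 285.
P(Phenotype=P5 | Genotype=Aa) = 79/285 = 0.27719.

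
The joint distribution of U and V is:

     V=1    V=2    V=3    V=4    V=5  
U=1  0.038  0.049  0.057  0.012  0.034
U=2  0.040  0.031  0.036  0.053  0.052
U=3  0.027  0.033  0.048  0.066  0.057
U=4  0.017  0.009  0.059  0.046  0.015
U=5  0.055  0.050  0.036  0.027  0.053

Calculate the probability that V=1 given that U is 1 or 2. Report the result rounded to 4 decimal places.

0.1940

P(U=1) = 0.038 + 0.049 + 0.057 + 0.012 + 0.034 = 0.190.
P(U=2) = 0.040 + 0.031 + 0.036 + 0.053 + 0.052 = 0.212.
P(U ∈ {1, 2}) = 0.190 + 0.212 = 0.402; P(V=1, U ∈ {1, 2}) = 0.038 + 0.040 = 0.078.
P(V=1 | U ∈ {1, 2}) = 0.078/0.402 = 0.1940.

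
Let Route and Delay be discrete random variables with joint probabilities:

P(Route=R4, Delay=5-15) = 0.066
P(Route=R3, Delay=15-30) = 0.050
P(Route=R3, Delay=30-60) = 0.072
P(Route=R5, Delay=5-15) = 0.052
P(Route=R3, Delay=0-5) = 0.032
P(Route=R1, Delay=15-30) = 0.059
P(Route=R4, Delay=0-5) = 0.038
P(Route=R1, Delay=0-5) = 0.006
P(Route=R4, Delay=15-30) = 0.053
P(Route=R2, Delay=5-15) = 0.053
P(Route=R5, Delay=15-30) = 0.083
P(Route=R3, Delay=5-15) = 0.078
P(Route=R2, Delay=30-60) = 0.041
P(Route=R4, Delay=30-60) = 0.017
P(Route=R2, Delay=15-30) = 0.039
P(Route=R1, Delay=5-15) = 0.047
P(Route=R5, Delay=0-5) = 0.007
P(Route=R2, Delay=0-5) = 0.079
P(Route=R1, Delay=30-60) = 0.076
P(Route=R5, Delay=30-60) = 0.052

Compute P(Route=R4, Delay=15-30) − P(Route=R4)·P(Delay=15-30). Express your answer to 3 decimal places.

0.004

P(Route=R4) = 0.038 + 0.066 + 0.053 + 0.017 = 0.174.
P(Delay=15-30) = 0.059 + 0.039 + 0.050 + 0.053 + 0.083 = 0.284.
P(Route=R4, Delay=15-30) − P(Route=R4)P(Delay=15-30) = 0.053 − 0.174×0.284 = 0.004.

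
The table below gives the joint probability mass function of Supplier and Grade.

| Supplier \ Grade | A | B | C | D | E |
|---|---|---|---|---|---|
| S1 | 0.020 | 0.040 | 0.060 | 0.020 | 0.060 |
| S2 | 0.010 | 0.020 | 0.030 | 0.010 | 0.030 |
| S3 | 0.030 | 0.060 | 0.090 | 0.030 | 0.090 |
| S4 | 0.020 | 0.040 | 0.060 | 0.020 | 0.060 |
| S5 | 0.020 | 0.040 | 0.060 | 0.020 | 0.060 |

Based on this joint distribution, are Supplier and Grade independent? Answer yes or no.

yes

Every cell satisfies P(Supplier,Grade) = P(Supplier)·P(Grade). For instance P(Supplier=S4) = 0.200, P(Grade=E) = 0.300, and 0.200×0.300 = 0.060 matches the joint entry. So Supplier and Grade are independent.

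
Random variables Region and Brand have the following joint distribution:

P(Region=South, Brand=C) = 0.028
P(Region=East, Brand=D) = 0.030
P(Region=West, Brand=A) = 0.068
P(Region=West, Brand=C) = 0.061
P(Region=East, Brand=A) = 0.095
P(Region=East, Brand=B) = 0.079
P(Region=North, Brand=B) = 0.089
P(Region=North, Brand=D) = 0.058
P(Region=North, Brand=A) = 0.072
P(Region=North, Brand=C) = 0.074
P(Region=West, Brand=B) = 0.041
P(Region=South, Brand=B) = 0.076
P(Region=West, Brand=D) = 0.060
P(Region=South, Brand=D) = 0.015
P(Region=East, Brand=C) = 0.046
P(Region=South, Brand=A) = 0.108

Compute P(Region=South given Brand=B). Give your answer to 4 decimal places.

0.2667

P(Brand=B) = 0.089 + 0.076 + 0.079 + 0.041 = 0.285.
P(Region=South | Brand=B) = 0.076/0.285 = 0.2667.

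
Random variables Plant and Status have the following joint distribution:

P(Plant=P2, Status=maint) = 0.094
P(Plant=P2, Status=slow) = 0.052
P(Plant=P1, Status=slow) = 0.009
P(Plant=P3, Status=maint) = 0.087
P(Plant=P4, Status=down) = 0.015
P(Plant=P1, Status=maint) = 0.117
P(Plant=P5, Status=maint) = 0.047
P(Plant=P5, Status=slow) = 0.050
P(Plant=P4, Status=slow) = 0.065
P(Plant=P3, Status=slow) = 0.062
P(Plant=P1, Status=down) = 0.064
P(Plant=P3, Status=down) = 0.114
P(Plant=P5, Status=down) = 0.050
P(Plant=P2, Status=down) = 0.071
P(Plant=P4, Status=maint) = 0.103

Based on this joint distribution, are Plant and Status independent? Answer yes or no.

no

P(Plant=P4) = 0.183 and P(Status=down) = 0.314, so their product is 0.05746, but P(Plant=P4, Status=down) = 0.015. Since these differ, Plant and Status are not independent.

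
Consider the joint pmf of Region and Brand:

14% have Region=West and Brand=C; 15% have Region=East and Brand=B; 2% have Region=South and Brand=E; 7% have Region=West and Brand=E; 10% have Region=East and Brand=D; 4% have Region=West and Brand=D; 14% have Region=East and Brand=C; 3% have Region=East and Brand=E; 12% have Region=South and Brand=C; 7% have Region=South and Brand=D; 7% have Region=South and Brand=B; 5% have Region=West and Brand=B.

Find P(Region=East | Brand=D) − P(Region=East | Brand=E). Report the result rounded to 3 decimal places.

P(Brand=D) = 0.07 + 0.10 + 0.04 = 0.21; P(Region=East | Brand=D) = 0.10/0.21 = 0.4762.
P(Brand=E) = 0.02 + 0.03 + 0.07 = 0.12; P(Region=East | Brand=E) = 0.03/0.12 = 0.2500.
Difference = 0.226.

0.226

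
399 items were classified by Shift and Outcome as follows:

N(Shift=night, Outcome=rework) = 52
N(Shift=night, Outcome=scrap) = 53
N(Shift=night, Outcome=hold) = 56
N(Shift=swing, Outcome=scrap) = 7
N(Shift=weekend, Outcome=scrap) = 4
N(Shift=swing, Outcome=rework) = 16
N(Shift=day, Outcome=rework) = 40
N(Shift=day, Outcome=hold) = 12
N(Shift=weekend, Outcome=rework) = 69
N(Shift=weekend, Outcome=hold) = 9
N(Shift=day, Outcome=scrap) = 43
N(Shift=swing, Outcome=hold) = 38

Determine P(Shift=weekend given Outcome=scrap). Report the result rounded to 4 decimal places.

0.0374

Total with Outcome=scrap: 43 + 7 + 53 + 4 = 107.
P(Shift=weekend | Outcome=scrap) = 4/107 = 0.0374.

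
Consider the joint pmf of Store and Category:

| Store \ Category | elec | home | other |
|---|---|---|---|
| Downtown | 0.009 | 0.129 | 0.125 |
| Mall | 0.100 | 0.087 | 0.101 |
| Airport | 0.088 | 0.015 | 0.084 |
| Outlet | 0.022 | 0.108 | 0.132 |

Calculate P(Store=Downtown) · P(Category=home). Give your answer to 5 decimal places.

0.08916

P(Store=Downtown) = 0.009 + 0.129 + 0.125 = 0.263.
P(Category=home) = 0.129 + 0.087 + 0.015 + 0.108 = 0.339.
Product: 0.263 × 0.339 = 0.08916.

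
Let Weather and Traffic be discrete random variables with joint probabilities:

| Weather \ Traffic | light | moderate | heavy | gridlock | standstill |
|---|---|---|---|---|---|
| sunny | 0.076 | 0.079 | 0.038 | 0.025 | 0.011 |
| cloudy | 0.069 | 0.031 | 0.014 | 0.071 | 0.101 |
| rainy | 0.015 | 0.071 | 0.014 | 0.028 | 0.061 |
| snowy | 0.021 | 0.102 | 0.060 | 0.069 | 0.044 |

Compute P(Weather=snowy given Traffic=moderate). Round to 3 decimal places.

P(Traffic=moderate) = 0.079 + 0.031 + 0.071 + 0.102 = 0.283.
P(Weather=snowy | Traffic=moderate) = 0.102/0.283 = 0.360.

0.360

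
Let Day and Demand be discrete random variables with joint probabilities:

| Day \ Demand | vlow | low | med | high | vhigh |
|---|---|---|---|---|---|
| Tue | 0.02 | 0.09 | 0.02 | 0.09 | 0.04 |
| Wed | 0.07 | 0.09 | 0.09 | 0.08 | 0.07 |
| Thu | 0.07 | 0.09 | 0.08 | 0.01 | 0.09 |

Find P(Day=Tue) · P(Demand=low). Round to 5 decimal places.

P(Day=Tue) = 0.02 + 0.09 + 0.02 + 0.09 + 0.04 = 0.26.
P(Demand=low) = 0.09 + 0.09 + 0.09 = 0.27.
Product: 0.26 × 0.27 = 0.07020.

0.07020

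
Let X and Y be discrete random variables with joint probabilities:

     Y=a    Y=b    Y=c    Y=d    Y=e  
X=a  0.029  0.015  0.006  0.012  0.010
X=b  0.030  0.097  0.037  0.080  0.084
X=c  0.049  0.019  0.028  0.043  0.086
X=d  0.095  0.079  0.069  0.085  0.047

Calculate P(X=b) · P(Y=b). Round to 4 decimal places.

0.0689

P(X=b) = 0.030 + 0.097 + 0.037 + 0.080 + 0.084 = 0.328.
P(Y=b) = 0.015 + 0.097 + 0.019 + 0.079 = 0.210.
Product: 0.328 × 0.210 = 0.0689.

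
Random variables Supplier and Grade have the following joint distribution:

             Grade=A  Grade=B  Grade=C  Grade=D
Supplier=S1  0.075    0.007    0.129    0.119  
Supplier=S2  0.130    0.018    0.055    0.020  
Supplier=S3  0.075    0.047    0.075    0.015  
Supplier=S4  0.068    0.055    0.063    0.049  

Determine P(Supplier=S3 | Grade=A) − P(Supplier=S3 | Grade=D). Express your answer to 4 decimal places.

P(Grade=A) = 0.075 + 0.130 + 0.075 + 0.068 = 0.348; P(Supplier=S3 | Grade=A) = 0.075/0.348 = 0.21552.
P(Grade=D) = 0.119 + 0.020 + 0.015 + 0.049 = 0.203; P(Supplier=S3 | Grade=D) = 0.015/0.203 = 0.07389.
Difference = 0.1416.

0.1416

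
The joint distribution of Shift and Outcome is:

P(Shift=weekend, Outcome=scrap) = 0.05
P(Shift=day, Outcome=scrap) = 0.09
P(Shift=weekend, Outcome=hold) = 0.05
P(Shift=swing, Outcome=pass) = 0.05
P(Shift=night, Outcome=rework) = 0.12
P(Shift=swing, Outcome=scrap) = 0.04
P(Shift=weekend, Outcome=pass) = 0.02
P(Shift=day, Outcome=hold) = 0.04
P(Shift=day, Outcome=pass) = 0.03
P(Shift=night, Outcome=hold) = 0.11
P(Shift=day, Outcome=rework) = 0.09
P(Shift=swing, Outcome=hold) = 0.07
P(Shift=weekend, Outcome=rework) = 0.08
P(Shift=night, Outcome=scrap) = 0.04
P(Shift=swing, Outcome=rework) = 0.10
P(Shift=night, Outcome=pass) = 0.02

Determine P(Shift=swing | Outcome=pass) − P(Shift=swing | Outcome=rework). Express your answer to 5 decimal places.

P(Outcome=pass) = 0.03 + 0.05 + 0.02 + 0.02 = 0.12; P(Shift=swing | Outcome=pass) = 0.05/0.12 = 0.416667.
P(Outcome=rework) = 0.09 + 0.10 + 0.12 + 0.08 = 0.39; P(Shift=swing | Outcome=rework) = 0.10/0.39 = 0.256410.
Difference = 0.16026.

0.16026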